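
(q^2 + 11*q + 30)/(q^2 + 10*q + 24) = (q + 5)/(q + 4)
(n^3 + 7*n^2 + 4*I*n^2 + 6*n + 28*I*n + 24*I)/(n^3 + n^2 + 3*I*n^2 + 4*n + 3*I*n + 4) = (n + 6)/(n - I)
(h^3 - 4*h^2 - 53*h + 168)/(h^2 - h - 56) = h - 3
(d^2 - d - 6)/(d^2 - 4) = (d - 3)/(d - 2)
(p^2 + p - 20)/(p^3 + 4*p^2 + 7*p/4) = 4*(p^2 + p - 20)/(p*(4*p^2 + 16*p + 7))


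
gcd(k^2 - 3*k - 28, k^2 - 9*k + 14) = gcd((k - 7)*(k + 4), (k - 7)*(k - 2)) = k - 7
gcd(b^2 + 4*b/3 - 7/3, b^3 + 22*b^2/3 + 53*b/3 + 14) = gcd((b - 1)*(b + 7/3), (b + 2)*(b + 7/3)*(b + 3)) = b + 7/3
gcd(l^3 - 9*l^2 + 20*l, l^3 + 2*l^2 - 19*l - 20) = l - 4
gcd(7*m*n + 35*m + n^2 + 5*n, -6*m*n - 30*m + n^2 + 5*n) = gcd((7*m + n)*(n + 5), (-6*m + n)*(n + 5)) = n + 5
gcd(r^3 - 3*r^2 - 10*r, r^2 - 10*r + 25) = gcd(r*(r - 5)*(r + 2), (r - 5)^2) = r - 5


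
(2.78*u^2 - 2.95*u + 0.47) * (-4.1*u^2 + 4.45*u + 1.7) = -11.398*u^4 + 24.466*u^3 - 10.3285*u^2 - 2.9235*u + 0.799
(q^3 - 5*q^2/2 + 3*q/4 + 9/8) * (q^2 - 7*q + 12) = q^5 - 19*q^4/2 + 121*q^3/4 - 273*q^2/8 + 9*q/8 + 27/2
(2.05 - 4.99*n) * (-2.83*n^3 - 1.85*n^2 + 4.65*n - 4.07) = 14.1217*n^4 + 3.43*n^3 - 26.996*n^2 + 29.8418*n - 8.3435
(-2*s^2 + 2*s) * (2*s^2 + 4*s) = -4*s^4 - 4*s^3 + 8*s^2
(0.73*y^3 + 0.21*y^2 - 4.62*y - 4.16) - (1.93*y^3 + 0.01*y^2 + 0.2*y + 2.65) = -1.2*y^3 + 0.2*y^2 - 4.82*y - 6.81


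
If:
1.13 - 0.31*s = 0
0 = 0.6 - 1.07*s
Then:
No Solution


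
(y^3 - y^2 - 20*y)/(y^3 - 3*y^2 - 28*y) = (y - 5)/(y - 7)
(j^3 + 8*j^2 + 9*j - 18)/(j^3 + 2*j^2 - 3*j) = (j + 6)/j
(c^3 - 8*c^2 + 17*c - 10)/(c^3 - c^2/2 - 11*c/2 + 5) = 2*(c - 5)/(2*c + 5)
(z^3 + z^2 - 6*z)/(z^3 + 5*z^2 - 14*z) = (z + 3)/(z + 7)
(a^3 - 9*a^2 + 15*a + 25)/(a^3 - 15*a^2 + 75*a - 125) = (a + 1)/(a - 5)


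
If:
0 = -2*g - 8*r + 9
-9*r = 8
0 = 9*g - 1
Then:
No Solution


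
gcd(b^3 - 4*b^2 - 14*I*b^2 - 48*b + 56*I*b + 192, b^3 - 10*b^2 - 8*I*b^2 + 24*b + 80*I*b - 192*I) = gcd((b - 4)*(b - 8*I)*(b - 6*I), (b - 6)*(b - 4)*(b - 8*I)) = b^2 + b*(-4 - 8*I) + 32*I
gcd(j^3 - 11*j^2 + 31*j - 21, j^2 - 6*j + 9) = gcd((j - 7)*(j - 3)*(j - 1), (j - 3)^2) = j - 3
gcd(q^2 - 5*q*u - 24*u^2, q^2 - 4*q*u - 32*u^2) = q - 8*u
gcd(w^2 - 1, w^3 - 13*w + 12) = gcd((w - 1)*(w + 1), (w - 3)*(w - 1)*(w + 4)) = w - 1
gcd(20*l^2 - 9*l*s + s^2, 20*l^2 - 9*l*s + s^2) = 20*l^2 - 9*l*s + s^2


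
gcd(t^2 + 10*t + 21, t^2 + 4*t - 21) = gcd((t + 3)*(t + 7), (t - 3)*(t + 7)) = t + 7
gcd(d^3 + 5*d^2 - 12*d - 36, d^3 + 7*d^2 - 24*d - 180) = d + 6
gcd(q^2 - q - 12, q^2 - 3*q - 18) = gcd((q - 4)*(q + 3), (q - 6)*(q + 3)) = q + 3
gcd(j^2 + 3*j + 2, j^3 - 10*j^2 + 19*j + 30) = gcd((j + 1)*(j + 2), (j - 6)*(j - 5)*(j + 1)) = j + 1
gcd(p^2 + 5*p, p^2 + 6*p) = p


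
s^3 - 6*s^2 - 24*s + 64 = (s - 8)*(s - 2)*(s + 4)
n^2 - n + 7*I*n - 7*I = (n - 1)*(n + 7*I)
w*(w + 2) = w^2 + 2*w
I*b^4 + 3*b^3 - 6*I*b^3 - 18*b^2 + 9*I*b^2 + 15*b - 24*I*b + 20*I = (b - 5)*(b - 4*I)*(b + I)*(I*b - I)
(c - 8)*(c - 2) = c^2 - 10*c + 16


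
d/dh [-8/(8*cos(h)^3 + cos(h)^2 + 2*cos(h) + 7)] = 16*(12*sin(h)^2 - cos(h) - 13)*sin(h)/(8*cos(h)^3 + cos(h)^2 + 2*cos(h) + 7)^2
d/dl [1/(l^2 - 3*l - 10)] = (3 - 2*l)/(-l^2 + 3*l + 10)^2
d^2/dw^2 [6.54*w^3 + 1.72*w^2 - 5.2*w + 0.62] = 39.24*w + 3.44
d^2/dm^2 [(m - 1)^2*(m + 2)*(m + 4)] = 12*m^2 + 24*m - 6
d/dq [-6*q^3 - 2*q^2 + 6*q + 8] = -18*q^2 - 4*q + 6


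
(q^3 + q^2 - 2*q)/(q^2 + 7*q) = (q^2 + q - 2)/(q + 7)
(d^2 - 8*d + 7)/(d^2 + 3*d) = (d^2 - 8*d + 7)/(d*(d + 3))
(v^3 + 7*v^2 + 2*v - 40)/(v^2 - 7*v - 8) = (-v^3 - 7*v^2 - 2*v + 40)/(-v^2 + 7*v + 8)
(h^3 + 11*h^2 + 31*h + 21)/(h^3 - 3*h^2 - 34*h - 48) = (h^2 + 8*h + 7)/(h^2 - 6*h - 16)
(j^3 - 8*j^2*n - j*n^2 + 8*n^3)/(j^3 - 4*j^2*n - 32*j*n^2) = (j^2 - n^2)/(j*(j + 4*n))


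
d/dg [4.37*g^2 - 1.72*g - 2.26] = 8.74*g - 1.72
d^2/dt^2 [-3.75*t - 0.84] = 0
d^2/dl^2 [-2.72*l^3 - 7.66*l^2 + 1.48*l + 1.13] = -16.32*l - 15.32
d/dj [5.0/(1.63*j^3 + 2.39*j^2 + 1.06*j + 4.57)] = (-24.45*j^2 - 23.9*j - 5.3)/(1.63*j^3 + 2.39*j^2 + 1.06*j + 4.57)^2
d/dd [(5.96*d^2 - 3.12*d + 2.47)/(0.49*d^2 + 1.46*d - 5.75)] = (10.2304*d^2 - 70.9606*d + 14.3338)/(0.2401*d^4 + 1.4308*d^3 - 3.5034*d^2 - 16.79*d + 33.0625)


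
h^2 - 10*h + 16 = (h - 8)*(h - 2)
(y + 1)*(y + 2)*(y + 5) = y^3 + 8*y^2 + 17*y + 10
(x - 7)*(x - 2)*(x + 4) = x^3 - 5*x^2 - 22*x + 56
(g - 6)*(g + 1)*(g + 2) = g^3 - 3*g^2 - 16*g - 12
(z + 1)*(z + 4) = z^2 + 5*z + 4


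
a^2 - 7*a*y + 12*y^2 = (a - 4*y)*(a - 3*y)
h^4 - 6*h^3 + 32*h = h*(h - 4)^2*(h + 2)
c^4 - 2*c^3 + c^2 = c^2*(c - 1)^2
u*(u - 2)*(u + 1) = u^3 - u^2 - 2*u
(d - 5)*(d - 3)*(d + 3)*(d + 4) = d^4 - d^3 - 29*d^2 + 9*d + 180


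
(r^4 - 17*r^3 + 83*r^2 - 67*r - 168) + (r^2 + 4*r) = r^4 - 17*r^3 + 84*r^2 - 63*r - 168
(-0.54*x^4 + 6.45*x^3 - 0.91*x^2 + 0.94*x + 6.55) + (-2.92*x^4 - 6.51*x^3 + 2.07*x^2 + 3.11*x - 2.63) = -3.46*x^4 - 0.0599999999999996*x^3 + 1.16*x^2 + 4.05*x + 3.92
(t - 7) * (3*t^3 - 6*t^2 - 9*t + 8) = 3*t^4 - 27*t^3 + 33*t^2 + 71*t - 56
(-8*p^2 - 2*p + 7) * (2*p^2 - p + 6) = -16*p^4 + 4*p^3 - 32*p^2 - 19*p + 42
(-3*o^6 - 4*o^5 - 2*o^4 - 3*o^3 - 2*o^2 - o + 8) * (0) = 0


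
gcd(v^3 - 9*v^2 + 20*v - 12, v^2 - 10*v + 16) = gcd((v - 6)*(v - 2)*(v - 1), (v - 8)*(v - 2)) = v - 2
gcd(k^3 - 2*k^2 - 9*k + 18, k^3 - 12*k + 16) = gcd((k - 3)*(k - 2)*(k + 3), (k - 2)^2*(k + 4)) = k - 2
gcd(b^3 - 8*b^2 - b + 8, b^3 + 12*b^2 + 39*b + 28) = b + 1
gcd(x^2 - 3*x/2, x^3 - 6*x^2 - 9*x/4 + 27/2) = x - 3/2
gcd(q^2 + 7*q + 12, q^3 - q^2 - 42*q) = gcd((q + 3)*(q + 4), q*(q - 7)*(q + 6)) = 1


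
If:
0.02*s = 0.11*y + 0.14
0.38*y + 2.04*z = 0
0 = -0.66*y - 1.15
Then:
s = -2.58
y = -1.74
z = 0.32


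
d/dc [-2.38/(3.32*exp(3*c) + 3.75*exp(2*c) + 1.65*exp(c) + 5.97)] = (23.7048*exp(2*c) + 17.85*exp(c) + 3.927)*exp(c)/(3.32*exp(3*c) + 3.75*exp(2*c) + 1.65*exp(c) + 5.97)^2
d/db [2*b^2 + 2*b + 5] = 4*b + 2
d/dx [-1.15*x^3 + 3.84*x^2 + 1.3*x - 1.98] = -3.45*x^2 + 7.68*x + 1.3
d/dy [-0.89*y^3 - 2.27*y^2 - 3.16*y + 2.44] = -2.67*y^2 - 4.54*y - 3.16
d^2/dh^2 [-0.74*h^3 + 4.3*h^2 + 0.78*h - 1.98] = 8.6 - 4.44*h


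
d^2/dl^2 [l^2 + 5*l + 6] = 2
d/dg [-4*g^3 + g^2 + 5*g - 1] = -12*g^2 + 2*g + 5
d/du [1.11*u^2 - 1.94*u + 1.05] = 2.22*u - 1.94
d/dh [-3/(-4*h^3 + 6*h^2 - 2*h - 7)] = 6*(-6*h^2 + 6*h - 1)/(4*h^3 - 6*h^2 + 2*h + 7)^2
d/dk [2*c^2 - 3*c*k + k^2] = -3*c + 2*k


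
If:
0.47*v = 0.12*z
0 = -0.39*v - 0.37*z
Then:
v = 0.00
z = 0.00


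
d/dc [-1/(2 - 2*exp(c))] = -1/(8*sinh(c/2)^2)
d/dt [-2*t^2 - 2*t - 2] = -4*t - 2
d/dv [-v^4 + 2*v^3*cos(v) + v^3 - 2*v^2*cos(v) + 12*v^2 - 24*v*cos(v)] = -2*v^3*sin(v) - 4*v^3 + 2*v^2*sin(v) + 6*v^2*cos(v) + 3*v^2 + 24*v*sin(v) - 4*v*cos(v) + 24*v - 24*cos(v)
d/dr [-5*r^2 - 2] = -10*r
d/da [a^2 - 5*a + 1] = 2*a - 5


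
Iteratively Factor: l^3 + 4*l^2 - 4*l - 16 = (l - 2)*(l^2 + 6*l + 8) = (l - 2)*(l + 4)*(l + 2)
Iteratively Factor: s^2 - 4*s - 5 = (s + 1)*(s - 5)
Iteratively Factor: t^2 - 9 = (t - 3)*(t + 3)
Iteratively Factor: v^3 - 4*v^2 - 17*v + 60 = (v - 5)*(v^2 + v - 12) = (v - 5)*(v - 3)*(v + 4)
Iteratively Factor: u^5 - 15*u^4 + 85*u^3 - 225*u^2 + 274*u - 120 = (u - 5)*(u^4 - 10*u^3 + 35*u^2 - 50*u + 24) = (u - 5)*(u - 2)*(u^3 - 8*u^2 + 19*u - 12) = (u - 5)*(u - 3)*(u - 2)*(u^2 - 5*u + 4) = (u - 5)*(u - 4)*(u - 3)*(u - 2)*(u - 1)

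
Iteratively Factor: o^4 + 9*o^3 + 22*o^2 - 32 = (o + 4)*(o^3 + 5*o^2 + 2*o - 8) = (o - 1)*(o + 4)*(o^2 + 6*o + 8) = (o - 1)*(o + 4)^2*(o + 2)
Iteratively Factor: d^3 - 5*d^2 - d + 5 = (d + 1)*(d^2 - 6*d + 5) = (d - 1)*(d + 1)*(d - 5)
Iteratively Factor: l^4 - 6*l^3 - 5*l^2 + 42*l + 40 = (l + 2)*(l^3 - 8*l^2 + 11*l + 20) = (l - 4)*(l + 2)*(l^2 - 4*l - 5) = (l - 5)*(l - 4)*(l + 2)*(l + 1)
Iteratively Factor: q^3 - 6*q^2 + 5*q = (q - 5)*(q^2 - q) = (q - 5)*(q - 1)*(q)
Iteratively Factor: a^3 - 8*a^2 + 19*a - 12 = (a - 3)*(a^2 - 5*a + 4) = (a - 4)*(a - 3)*(a - 1)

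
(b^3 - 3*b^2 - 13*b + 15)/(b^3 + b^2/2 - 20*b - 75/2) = 2*(b - 1)/(2*b + 5)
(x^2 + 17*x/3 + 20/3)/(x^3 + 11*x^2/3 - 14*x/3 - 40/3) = 1/(x - 2)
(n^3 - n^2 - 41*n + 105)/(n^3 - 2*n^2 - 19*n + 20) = (n^2 + 4*n - 21)/(n^2 + 3*n - 4)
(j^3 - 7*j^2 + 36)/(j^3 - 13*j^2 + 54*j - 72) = (j + 2)/(j - 4)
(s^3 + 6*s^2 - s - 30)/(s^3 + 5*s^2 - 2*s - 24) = (s + 5)/(s + 4)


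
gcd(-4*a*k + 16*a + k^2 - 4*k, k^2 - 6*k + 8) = k - 4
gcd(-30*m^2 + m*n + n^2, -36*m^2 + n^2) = 6*m + n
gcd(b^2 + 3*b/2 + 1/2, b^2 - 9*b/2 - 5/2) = b + 1/2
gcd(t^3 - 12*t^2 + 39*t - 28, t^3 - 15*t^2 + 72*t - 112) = t^2 - 11*t + 28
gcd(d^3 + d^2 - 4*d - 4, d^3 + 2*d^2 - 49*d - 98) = d + 2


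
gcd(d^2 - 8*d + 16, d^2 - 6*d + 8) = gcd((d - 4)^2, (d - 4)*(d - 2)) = d - 4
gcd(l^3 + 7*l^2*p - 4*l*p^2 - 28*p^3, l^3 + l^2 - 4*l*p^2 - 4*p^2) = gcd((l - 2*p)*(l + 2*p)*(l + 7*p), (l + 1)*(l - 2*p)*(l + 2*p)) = -l^2 + 4*p^2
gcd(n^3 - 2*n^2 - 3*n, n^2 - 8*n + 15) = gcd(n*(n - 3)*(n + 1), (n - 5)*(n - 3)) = n - 3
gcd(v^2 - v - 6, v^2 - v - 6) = v^2 - v - 6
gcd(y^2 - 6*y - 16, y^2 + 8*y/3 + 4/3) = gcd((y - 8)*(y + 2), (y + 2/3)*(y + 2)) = y + 2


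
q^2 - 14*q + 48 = (q - 8)*(q - 6)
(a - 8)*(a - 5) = a^2 - 13*a + 40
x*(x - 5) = x^2 - 5*x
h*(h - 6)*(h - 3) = h^3 - 9*h^2 + 18*h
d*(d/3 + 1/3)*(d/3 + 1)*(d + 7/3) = d^4/9 + 19*d^3/27 + 37*d^2/27 + 7*d/9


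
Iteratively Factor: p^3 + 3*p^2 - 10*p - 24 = (p - 3)*(p^2 + 6*p + 8) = (p - 3)*(p + 4)*(p + 2)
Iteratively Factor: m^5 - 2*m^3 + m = (m - 1)*(m^4 + m^3 - m^2 - m) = (m - 1)^2*(m^3 + 2*m^2 + m) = (m - 1)^2*(m + 1)*(m^2 + m) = (m - 1)^2*(m + 1)^2*(m)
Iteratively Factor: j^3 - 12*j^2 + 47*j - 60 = (j - 4)*(j^2 - 8*j + 15) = (j - 5)*(j - 4)*(j - 3)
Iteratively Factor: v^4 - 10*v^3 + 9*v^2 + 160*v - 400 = (v - 4)*(v^3 - 6*v^2 - 15*v + 100) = (v - 5)*(v - 4)*(v^2 - v - 20) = (v - 5)^2*(v - 4)*(v + 4)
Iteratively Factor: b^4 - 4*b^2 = (b + 2)*(b^3 - 2*b^2) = (b - 2)*(b + 2)*(b^2) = b*(b - 2)*(b + 2)*(b)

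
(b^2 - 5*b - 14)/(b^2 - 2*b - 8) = (b - 7)/(b - 4)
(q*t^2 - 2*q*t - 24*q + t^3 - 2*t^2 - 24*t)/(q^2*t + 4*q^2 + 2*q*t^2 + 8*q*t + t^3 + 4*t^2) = (t - 6)/(q + t)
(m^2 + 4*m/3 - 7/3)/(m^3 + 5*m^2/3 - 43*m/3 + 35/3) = (3*m + 7)/(3*m^2 + 8*m - 35)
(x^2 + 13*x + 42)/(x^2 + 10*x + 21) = (x + 6)/(x + 3)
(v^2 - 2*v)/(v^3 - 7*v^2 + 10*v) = 1/(v - 5)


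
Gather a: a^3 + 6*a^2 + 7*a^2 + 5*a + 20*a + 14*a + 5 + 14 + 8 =a^3 + 13*a^2 + 39*a + 27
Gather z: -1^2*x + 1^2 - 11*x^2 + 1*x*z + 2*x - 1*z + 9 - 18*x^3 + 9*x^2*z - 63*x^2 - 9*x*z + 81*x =-18*x^3 - 74*x^2 + 82*x + z*(9*x^2 - 8*x - 1) + 10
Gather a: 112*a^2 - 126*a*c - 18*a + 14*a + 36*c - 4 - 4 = 112*a^2 + a*(-126*c - 4) + 36*c - 8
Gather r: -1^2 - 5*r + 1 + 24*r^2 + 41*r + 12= 24*r^2 + 36*r + 12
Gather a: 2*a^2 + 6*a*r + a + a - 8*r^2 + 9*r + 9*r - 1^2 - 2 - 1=2*a^2 + a*(6*r + 2) - 8*r^2 + 18*r - 4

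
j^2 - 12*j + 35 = (j - 7)*(j - 5)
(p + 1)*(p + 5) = p^2 + 6*p + 5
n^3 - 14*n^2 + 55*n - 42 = (n - 7)*(n - 6)*(n - 1)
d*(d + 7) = d^2 + 7*d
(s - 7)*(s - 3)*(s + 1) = s^3 - 9*s^2 + 11*s + 21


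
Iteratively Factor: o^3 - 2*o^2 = (o)*(o^2 - 2*o) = o*(o - 2)*(o)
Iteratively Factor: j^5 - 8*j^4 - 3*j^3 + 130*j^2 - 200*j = (j - 5)*(j^4 - 3*j^3 - 18*j^2 + 40*j) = (j - 5)^2*(j^3 + 2*j^2 - 8*j) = (j - 5)^2*(j + 4)*(j^2 - 2*j) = j*(j - 5)^2*(j + 4)*(j - 2)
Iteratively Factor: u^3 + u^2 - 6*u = (u)*(u^2 + u - 6) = u*(u - 2)*(u + 3)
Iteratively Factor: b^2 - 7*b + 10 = (b - 2)*(b - 5)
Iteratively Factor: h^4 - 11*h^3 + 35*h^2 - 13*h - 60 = (h - 4)*(h^3 - 7*h^2 + 7*h + 15) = (h - 4)*(h - 3)*(h^2 - 4*h - 5) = (h - 5)*(h - 4)*(h - 3)*(h + 1)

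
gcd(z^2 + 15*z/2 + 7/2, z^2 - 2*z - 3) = 1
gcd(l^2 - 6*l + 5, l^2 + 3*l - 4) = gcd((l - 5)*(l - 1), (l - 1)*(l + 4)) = l - 1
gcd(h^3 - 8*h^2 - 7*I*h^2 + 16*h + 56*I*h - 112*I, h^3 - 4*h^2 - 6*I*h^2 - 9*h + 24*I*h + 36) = h - 4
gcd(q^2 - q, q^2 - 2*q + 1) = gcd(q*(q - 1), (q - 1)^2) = q - 1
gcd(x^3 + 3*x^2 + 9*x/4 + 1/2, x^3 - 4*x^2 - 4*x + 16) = x + 2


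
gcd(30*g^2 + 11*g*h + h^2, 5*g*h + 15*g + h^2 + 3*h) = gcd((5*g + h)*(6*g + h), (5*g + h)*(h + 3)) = 5*g + h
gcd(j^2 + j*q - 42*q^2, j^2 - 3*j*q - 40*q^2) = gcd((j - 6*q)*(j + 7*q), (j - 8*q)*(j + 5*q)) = 1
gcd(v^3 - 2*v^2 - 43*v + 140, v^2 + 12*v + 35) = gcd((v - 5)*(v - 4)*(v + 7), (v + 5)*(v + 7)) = v + 7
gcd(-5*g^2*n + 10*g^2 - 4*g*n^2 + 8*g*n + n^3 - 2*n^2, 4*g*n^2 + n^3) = 1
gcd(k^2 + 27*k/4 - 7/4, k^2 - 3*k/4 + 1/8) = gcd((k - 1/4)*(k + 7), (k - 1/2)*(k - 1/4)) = k - 1/4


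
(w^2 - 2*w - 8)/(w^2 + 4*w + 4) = (w - 4)/(w + 2)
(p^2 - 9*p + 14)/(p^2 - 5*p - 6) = (-p^2 + 9*p - 14)/(-p^2 + 5*p + 6)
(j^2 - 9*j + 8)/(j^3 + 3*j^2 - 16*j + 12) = (j - 8)/(j^2 + 4*j - 12)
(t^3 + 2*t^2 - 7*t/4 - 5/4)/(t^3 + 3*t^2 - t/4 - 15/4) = (2*t + 1)/(2*t + 3)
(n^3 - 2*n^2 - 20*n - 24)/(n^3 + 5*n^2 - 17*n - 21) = (n^3 - 2*n^2 - 20*n - 24)/(n^3 + 5*n^2 - 17*n - 21)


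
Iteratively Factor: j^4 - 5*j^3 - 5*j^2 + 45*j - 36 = (j - 4)*(j^3 - j^2 - 9*j + 9) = (j - 4)*(j - 1)*(j^2 - 9) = (j - 4)*(j - 3)*(j - 1)*(j + 3)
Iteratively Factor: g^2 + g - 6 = (g + 3)*(g - 2)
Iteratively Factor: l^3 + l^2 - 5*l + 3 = (l - 1)*(l^2 + 2*l - 3) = (l - 1)^2*(l + 3)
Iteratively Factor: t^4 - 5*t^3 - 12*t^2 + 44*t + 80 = (t + 2)*(t^3 - 7*t^2 + 2*t + 40) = (t - 4)*(t + 2)*(t^2 - 3*t - 10) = (t - 4)*(t + 2)^2*(t - 5)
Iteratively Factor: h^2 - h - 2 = (h - 2)*(h + 1)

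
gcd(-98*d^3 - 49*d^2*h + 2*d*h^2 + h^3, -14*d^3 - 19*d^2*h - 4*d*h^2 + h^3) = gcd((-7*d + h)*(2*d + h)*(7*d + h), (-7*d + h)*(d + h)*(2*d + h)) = 14*d^2 + 5*d*h - h^2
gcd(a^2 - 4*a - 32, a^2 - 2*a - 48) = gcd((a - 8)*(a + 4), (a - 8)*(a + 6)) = a - 8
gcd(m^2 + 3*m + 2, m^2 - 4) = m + 2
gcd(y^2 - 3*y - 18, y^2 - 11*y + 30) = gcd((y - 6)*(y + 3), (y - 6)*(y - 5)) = y - 6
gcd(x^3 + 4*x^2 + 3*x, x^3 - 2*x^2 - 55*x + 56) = 1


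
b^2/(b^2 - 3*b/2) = 2*b/(2*b - 3)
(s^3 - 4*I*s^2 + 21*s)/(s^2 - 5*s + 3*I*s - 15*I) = s*(s - 7*I)/(s - 5)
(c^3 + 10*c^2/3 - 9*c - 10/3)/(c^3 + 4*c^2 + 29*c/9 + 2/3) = 3*(c^2 + 3*c - 10)/(3*c^2 + 11*c + 6)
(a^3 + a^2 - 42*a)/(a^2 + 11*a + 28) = a*(a - 6)/(a + 4)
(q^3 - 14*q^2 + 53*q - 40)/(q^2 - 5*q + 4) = (q^2 - 13*q + 40)/(q - 4)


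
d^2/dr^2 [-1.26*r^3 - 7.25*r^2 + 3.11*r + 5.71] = -7.56*r - 14.5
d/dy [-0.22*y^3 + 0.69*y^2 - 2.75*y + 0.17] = -0.66*y^2 + 1.38*y - 2.75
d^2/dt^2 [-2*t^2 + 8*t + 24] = -4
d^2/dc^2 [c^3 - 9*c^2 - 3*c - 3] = 6*c - 18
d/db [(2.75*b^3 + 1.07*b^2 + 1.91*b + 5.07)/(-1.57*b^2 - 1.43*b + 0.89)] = (-4.3175*b^4 - 7.865*b^3 + 8.8111*b^2 + 17.8244*b + 8.95)/(2.4649*b^4 + 4.4902*b^3 - 0.7497*b^2 - 2.5454*b + 0.7921)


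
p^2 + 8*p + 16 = (p + 4)^2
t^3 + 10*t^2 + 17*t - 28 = (t - 1)*(t + 4)*(t + 7)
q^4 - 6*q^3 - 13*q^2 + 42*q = q*(q - 7)*(q - 2)*(q + 3)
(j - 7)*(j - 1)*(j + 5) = j^3 - 3*j^2 - 33*j + 35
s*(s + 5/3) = s^2 + 5*s/3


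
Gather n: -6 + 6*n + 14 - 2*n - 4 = 4*n + 4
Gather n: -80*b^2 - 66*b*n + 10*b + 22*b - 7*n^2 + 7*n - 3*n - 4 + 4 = -80*b^2 + 32*b - 7*n^2 + n*(4 - 66*b)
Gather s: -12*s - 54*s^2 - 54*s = -54*s^2 - 66*s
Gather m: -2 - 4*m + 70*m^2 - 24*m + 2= 70*m^2 - 28*m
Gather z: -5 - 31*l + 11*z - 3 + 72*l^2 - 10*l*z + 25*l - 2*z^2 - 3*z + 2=72*l^2 - 6*l - 2*z^2 + z*(8 - 10*l) - 6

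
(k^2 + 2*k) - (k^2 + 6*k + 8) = -4*k - 8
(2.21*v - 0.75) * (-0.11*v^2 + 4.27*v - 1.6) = -0.2431*v^3 + 9.5192*v^2 - 6.7385*v + 1.2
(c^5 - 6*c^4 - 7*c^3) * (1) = c^5 - 6*c^4 - 7*c^3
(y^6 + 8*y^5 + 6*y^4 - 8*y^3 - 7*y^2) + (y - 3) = y^6 + 8*y^5 + 6*y^4 - 8*y^3 - 7*y^2 + y - 3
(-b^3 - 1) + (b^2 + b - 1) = -b^3 + b^2 + b - 2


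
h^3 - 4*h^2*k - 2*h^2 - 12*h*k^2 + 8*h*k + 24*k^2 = (h - 2)*(h - 6*k)*(h + 2*k)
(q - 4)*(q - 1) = q^2 - 5*q + 4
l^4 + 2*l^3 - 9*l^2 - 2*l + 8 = (l - 2)*(l - 1)*(l + 1)*(l + 4)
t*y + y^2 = y*(t + y)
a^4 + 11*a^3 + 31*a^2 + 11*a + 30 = (a + 5)*(a + 6)*(a - I)*(a + I)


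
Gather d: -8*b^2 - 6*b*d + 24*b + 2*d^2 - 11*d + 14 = -8*b^2 + 24*b + 2*d^2 + d*(-6*b - 11) + 14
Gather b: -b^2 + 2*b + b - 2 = -b^2 + 3*b - 2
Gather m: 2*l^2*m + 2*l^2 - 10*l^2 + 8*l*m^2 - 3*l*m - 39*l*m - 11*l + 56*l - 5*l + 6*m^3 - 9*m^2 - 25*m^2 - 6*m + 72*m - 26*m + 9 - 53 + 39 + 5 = -8*l^2 + 40*l + 6*m^3 + m^2*(8*l - 34) + m*(2*l^2 - 42*l + 40)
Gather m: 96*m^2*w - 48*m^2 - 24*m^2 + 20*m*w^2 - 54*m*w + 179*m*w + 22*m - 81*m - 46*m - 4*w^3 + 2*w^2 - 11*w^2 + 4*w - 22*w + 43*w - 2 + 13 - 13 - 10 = m^2*(96*w - 72) + m*(20*w^2 + 125*w - 105) - 4*w^3 - 9*w^2 + 25*w - 12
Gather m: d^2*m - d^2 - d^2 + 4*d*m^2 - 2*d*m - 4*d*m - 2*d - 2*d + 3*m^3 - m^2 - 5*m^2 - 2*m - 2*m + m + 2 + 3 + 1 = -2*d^2 - 4*d + 3*m^3 + m^2*(4*d - 6) + m*(d^2 - 6*d - 3) + 6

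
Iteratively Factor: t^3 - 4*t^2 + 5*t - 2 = (t - 1)*(t^2 - 3*t + 2) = (t - 1)^2*(t - 2)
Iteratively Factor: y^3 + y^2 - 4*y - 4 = (y - 2)*(y^2 + 3*y + 2) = (y - 2)*(y + 2)*(y + 1)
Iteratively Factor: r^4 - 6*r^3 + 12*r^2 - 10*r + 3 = (r - 1)*(r^3 - 5*r^2 + 7*r - 3) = (r - 1)^2*(r^2 - 4*r + 3) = (r - 3)*(r - 1)^2*(r - 1)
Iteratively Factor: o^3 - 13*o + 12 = (o + 4)*(o^2 - 4*o + 3) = (o - 1)*(o + 4)*(o - 3)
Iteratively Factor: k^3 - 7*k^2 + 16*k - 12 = (k - 3)*(k^2 - 4*k + 4) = (k - 3)*(k - 2)*(k - 2)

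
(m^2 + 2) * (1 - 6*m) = -6*m^3 + m^2 - 12*m + 2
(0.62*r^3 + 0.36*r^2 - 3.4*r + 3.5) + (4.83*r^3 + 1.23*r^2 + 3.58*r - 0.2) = 5.45*r^3 + 1.59*r^2 + 0.18*r + 3.3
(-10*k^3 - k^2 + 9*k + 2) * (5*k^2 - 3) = -50*k^5 - 5*k^4 + 75*k^3 + 13*k^2 - 27*k - 6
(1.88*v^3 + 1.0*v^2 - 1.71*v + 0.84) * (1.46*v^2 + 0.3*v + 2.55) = 2.7448*v^5 + 2.024*v^4 + 2.5974*v^3 + 3.2634*v^2 - 4.1085*v + 2.142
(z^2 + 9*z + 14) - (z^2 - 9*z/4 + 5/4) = 45*z/4 + 51/4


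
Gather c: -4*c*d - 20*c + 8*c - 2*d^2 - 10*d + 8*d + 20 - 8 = c*(-4*d - 12) - 2*d^2 - 2*d + 12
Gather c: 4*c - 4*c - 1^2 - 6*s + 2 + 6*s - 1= 0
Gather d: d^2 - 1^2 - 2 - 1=d^2 - 4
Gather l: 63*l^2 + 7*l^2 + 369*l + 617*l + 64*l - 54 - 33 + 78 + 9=70*l^2 + 1050*l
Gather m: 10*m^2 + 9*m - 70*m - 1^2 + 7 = 10*m^2 - 61*m + 6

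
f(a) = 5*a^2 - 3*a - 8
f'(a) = 10*a - 3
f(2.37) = 12.97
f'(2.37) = 20.70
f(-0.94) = -0.76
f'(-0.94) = -12.40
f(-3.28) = 55.63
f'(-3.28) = -35.80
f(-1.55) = 8.66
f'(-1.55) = -18.50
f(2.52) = 16.19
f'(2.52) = 22.20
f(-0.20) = -7.20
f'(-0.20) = -5.00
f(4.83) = 94.15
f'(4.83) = 45.30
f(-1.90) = 15.75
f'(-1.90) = -22.00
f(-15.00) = 1162.00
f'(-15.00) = -153.00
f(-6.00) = 190.00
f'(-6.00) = -63.00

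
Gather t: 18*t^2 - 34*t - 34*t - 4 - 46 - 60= 18*t^2 - 68*t - 110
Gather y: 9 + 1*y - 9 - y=0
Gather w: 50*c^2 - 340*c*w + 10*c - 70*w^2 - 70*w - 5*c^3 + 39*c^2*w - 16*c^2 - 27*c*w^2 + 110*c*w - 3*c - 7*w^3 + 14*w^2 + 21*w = -5*c^3 + 34*c^2 + 7*c - 7*w^3 + w^2*(-27*c - 56) + w*(39*c^2 - 230*c - 49)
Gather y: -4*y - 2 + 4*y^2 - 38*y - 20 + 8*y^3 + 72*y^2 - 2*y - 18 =8*y^3 + 76*y^2 - 44*y - 40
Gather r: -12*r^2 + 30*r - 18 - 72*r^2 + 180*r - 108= -84*r^2 + 210*r - 126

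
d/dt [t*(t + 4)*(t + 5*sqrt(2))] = 3*t^2 + 8*t + 10*sqrt(2)*t + 20*sqrt(2)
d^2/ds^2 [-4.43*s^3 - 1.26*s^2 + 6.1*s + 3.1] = -26.58*s - 2.52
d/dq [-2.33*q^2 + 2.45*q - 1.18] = 2.45 - 4.66*q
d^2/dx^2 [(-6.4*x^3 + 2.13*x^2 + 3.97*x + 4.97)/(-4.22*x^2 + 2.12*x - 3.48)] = (-1.13686837721616e-13*x^5 - 309.95772*x^3 - 626.66436*x^2 + 1081.632*x - 8.86792000000003)/(75.151448*x^6 - 113.261424*x^5 + 242.8188*x^4 - 196.32896*x^3 + 200.2392*x^2 - 77.022144*x + 42.144192)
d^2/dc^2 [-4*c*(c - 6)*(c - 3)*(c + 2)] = 24*c*(7 - 2*c)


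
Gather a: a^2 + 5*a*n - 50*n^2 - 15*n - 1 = a^2 + 5*a*n - 50*n^2 - 15*n - 1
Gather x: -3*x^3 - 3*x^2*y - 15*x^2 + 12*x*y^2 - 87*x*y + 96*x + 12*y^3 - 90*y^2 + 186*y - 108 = -3*x^3 + x^2*(-3*y - 15) + x*(12*y^2 - 87*y + 96) + 12*y^3 - 90*y^2 + 186*y - 108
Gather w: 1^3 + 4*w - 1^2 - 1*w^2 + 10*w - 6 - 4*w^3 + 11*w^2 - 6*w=-4*w^3 + 10*w^2 + 8*w - 6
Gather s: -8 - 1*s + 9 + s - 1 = 0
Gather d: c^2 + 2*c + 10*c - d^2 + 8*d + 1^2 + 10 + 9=c^2 + 12*c - d^2 + 8*d + 20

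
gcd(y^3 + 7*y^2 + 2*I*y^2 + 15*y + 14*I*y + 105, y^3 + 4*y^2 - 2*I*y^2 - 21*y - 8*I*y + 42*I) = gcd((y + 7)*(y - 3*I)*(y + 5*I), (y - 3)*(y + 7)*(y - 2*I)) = y + 7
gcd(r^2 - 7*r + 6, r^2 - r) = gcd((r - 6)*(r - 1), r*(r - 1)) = r - 1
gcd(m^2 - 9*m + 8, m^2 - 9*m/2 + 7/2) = m - 1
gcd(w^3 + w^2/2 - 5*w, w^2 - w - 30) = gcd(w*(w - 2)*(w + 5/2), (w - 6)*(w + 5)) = 1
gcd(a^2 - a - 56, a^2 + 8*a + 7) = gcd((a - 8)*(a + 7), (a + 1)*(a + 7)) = a + 7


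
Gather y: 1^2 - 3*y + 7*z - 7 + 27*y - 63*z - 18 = 24*y - 56*z - 24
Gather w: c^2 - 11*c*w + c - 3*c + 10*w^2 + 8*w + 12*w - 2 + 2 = c^2 - 2*c + 10*w^2 + w*(20 - 11*c)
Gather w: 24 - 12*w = 24 - 12*w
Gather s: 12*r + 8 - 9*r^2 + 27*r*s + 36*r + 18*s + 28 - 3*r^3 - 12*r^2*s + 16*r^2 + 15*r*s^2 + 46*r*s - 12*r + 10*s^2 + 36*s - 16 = -3*r^3 + 7*r^2 + 36*r + s^2*(15*r + 10) + s*(-12*r^2 + 73*r + 54) + 20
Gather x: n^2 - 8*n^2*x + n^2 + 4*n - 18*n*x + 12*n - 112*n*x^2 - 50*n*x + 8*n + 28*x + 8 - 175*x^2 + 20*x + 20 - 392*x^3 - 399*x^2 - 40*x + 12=2*n^2 + 24*n - 392*x^3 + x^2*(-112*n - 574) + x*(-8*n^2 - 68*n + 8) + 40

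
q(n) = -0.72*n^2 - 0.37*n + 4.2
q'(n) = -1.44*n - 0.37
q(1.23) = 2.66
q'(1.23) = -2.14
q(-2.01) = 2.03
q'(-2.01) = 2.52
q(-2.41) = 0.91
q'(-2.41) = 3.10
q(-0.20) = 4.25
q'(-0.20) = -0.08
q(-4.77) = -10.42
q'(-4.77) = 6.50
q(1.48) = 2.08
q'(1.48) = -2.50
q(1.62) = 1.71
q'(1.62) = -2.70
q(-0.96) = 3.89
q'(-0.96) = 1.01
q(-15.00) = -152.25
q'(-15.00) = 21.23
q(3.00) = -3.39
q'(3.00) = -4.69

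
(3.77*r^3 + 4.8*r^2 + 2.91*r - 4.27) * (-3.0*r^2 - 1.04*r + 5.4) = -11.31*r^5 - 18.3208*r^4 + 6.636*r^3 + 35.7036*r^2 + 20.1548*r - 23.058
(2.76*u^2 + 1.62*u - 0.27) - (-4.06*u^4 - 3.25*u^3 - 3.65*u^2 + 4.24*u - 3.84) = 4.06*u^4 + 3.25*u^3 + 6.41*u^2 - 2.62*u + 3.57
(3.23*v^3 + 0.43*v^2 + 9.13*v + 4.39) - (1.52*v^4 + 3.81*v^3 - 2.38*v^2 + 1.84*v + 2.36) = -1.52*v^4 - 0.58*v^3 + 2.81*v^2 + 7.29*v + 2.03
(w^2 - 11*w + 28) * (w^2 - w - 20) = w^4 - 12*w^3 + 19*w^2 + 192*w - 560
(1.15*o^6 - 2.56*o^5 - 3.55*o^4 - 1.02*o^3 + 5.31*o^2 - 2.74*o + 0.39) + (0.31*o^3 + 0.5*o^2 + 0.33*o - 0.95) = 1.15*o^6 - 2.56*o^5 - 3.55*o^4 - 0.71*o^3 + 5.81*o^2 - 2.41*o - 0.56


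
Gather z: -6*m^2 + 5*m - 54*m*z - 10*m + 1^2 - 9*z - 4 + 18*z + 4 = -6*m^2 - 5*m + z*(9 - 54*m) + 1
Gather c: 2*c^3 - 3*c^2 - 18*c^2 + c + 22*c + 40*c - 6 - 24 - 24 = 2*c^3 - 21*c^2 + 63*c - 54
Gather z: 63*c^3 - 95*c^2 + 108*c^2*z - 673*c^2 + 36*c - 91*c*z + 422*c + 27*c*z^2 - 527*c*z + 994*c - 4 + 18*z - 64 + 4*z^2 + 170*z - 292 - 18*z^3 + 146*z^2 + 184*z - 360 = 63*c^3 - 768*c^2 + 1452*c - 18*z^3 + z^2*(27*c + 150) + z*(108*c^2 - 618*c + 372) - 720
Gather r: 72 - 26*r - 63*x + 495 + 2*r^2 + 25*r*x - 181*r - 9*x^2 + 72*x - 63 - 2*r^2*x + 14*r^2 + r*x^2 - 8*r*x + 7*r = r^2*(16 - 2*x) + r*(x^2 + 17*x - 200) - 9*x^2 + 9*x + 504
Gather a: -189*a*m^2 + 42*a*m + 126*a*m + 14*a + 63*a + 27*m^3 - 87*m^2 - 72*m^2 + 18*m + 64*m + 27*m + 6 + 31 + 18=a*(-189*m^2 + 168*m + 77) + 27*m^3 - 159*m^2 + 109*m + 55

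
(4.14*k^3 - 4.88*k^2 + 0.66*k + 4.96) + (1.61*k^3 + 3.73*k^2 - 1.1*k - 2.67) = 5.75*k^3 - 1.15*k^2 - 0.44*k + 2.29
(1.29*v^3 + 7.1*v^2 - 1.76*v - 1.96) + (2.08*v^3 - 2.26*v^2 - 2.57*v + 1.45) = 3.37*v^3 + 4.84*v^2 - 4.33*v - 0.51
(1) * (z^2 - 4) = z^2 - 4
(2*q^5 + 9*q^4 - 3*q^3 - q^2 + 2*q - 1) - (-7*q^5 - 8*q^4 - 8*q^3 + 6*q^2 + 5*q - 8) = 9*q^5 + 17*q^4 + 5*q^3 - 7*q^2 - 3*q + 7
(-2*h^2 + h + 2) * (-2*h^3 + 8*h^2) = 4*h^5 - 18*h^4 + 4*h^3 + 16*h^2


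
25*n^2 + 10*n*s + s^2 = (5*n + s)^2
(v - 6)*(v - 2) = v^2 - 8*v + 12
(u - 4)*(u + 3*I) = u^2 - 4*u + 3*I*u - 12*I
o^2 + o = o*(o + 1)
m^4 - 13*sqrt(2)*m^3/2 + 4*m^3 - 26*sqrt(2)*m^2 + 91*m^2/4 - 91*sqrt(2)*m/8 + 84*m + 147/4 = (m + 1/2)*(m + 7/2)*(m - 7*sqrt(2)/2)*(m - 3*sqrt(2))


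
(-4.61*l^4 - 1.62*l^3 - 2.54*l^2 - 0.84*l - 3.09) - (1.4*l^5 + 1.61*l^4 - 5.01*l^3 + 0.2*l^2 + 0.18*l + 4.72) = -1.4*l^5 - 6.22*l^4 + 3.39*l^3 - 2.74*l^2 - 1.02*l - 7.81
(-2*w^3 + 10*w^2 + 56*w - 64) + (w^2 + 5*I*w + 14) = -2*w^3 + 11*w^2 + 56*w + 5*I*w - 50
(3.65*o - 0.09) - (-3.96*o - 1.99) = 7.61*o + 1.9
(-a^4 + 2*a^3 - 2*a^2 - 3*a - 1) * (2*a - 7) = -2*a^5 + 11*a^4 - 18*a^3 + 8*a^2 + 19*a + 7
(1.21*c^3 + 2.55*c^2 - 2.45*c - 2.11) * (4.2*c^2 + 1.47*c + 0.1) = 5.082*c^5 + 12.4887*c^4 - 6.4205*c^3 - 12.2085*c^2 - 3.3467*c - 0.211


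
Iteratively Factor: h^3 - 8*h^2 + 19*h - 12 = (h - 3)*(h^2 - 5*h + 4) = (h - 3)*(h - 1)*(h - 4)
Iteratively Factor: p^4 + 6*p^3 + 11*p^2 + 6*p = (p + 2)*(p^3 + 4*p^2 + 3*p) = (p + 2)*(p + 3)*(p^2 + p) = p*(p + 2)*(p + 3)*(p + 1)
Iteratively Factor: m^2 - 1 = (m - 1)*(m + 1)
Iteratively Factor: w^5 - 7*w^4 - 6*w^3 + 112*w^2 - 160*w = (w + 4)*(w^4 - 11*w^3 + 38*w^2 - 40*w) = (w - 5)*(w + 4)*(w^3 - 6*w^2 + 8*w) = (w - 5)*(w - 2)*(w + 4)*(w^2 - 4*w) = (w - 5)*(w - 4)*(w - 2)*(w + 4)*(w)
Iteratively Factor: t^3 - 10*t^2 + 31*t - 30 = (t - 3)*(t^2 - 7*t + 10) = (t - 3)*(t - 2)*(t - 5)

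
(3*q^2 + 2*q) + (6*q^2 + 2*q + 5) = 9*q^2 + 4*q + 5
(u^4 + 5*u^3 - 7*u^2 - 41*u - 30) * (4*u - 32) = 4*u^5 - 12*u^4 - 188*u^3 + 60*u^2 + 1192*u + 960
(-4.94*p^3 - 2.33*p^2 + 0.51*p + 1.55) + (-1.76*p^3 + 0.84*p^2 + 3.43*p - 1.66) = -6.7*p^3 - 1.49*p^2 + 3.94*p - 0.11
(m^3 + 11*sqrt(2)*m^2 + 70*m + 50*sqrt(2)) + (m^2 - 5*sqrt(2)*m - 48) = m^3 + m^2 + 11*sqrt(2)*m^2 - 5*sqrt(2)*m + 70*m - 48 + 50*sqrt(2)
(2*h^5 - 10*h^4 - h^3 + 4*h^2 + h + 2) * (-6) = -12*h^5 + 60*h^4 + 6*h^3 - 24*h^2 - 6*h - 12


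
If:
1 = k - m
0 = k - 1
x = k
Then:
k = 1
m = 0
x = 1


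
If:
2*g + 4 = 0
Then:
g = -2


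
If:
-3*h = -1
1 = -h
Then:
No Solution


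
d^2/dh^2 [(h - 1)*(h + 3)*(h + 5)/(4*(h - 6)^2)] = (199*h + 291)/(2*(h^4 - 24*h^3 + 216*h^2 - 864*h + 1296))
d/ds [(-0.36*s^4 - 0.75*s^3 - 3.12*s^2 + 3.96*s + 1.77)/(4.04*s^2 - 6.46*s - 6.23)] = (-2.9088*s^5 + 3.9468*s^4 + 18.6612*s^3 + 18.1743*s^2 + 24.5736*s - 13.2366)/(16.3216*s^4 - 52.1968*s^3 - 8.60680000000001*s^2 + 80.4916*s + 38.8129)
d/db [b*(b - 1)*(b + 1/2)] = 3*b^2 - b - 1/2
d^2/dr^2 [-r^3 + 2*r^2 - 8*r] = 4 - 6*r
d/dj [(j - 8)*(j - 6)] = 2*j - 14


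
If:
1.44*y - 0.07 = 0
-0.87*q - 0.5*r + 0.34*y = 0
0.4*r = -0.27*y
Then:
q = 0.04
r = -0.03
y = 0.05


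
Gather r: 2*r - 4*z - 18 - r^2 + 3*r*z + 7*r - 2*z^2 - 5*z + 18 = -r^2 + r*(3*z + 9) - 2*z^2 - 9*z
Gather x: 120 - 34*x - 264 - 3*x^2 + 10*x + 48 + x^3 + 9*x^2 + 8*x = x^3 + 6*x^2 - 16*x - 96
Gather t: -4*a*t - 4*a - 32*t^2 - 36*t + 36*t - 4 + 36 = -4*a*t - 4*a - 32*t^2 + 32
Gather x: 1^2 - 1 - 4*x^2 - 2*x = -4*x^2 - 2*x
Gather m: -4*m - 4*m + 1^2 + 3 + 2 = 6 - 8*m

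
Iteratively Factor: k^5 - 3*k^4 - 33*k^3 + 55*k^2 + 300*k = (k - 5)*(k^4 + 2*k^3 - 23*k^2 - 60*k) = (k - 5)*(k + 4)*(k^3 - 2*k^2 - 15*k) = k*(k - 5)*(k + 4)*(k^2 - 2*k - 15) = k*(k - 5)^2*(k + 4)*(k + 3)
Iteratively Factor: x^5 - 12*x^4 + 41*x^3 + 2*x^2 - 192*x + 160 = (x - 4)*(x^4 - 8*x^3 + 9*x^2 + 38*x - 40) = (x - 5)*(x - 4)*(x^3 - 3*x^2 - 6*x + 8) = (x - 5)*(x - 4)*(x + 2)*(x^2 - 5*x + 4) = (x - 5)*(x - 4)*(x - 1)*(x + 2)*(x - 4)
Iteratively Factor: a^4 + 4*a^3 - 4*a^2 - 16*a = (a)*(a^3 + 4*a^2 - 4*a - 16) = a*(a + 2)*(a^2 + 2*a - 8) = a*(a + 2)*(a + 4)*(a - 2)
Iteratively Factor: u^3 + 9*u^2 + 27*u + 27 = (u + 3)*(u^2 + 6*u + 9) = (u + 3)^2*(u + 3)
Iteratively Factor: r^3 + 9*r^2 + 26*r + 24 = (r + 3)*(r^2 + 6*r + 8) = (r + 3)*(r + 4)*(r + 2)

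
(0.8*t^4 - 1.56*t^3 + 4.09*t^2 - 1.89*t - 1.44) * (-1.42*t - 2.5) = -1.136*t^5 + 0.2152*t^4 - 1.9078*t^3 - 7.5412*t^2 + 6.7698*t + 3.6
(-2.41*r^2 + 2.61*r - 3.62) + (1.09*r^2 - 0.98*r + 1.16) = -1.32*r^2 + 1.63*r - 2.46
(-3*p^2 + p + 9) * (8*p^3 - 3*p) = -24*p^5 + 8*p^4 + 81*p^3 - 3*p^2 - 27*p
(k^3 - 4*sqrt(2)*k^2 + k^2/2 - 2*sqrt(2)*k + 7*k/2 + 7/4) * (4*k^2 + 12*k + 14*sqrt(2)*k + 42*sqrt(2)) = 4*k^5 - 2*sqrt(2)*k^4 + 14*k^4 - 92*k^3 - 7*sqrt(2)*k^3 - 343*k^2 + 46*sqrt(2)*k^2 - 147*k + 343*sqrt(2)*k/2 + 147*sqrt(2)/2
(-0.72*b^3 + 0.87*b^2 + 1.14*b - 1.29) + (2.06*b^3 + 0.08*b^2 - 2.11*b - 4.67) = 1.34*b^3 + 0.95*b^2 - 0.97*b - 5.96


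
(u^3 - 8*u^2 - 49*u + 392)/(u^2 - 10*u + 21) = (u^2 - u - 56)/(u - 3)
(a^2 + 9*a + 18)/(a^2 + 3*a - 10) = (a^2 + 9*a + 18)/(a^2 + 3*a - 10)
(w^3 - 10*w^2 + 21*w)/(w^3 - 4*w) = (w^2 - 10*w + 21)/(w^2 - 4)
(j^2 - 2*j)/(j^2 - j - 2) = j/(j + 1)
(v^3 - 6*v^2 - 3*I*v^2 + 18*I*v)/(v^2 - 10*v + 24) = v*(v - 3*I)/(v - 4)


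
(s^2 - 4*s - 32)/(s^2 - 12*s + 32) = (s + 4)/(s - 4)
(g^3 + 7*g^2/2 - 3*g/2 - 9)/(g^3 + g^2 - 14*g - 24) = (g - 3/2)/(g - 4)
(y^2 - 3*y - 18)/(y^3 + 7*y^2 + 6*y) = (y^2 - 3*y - 18)/(y*(y^2 + 7*y + 6))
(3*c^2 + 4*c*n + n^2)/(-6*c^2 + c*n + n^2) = (-c - n)/(2*c - n)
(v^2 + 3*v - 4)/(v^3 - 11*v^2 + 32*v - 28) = (v^2 + 3*v - 4)/(v^3 - 11*v^2 + 32*v - 28)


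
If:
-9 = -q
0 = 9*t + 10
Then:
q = 9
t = -10/9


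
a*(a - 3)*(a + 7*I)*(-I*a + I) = -I*a^4 + 7*a^3 + 4*I*a^3 - 28*a^2 - 3*I*a^2 + 21*a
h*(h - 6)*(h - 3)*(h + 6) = h^4 - 3*h^3 - 36*h^2 + 108*h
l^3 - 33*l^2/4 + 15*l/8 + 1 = (l - 8)*(l - 1/2)*(l + 1/4)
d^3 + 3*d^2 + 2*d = d*(d + 1)*(d + 2)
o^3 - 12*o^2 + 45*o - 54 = (o - 6)*(o - 3)^2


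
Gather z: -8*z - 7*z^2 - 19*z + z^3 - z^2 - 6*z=z^3 - 8*z^2 - 33*z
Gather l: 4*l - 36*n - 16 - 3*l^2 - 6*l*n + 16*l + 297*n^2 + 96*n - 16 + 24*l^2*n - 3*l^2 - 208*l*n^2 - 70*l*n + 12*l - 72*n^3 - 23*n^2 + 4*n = l^2*(24*n - 6) + l*(-208*n^2 - 76*n + 32) - 72*n^3 + 274*n^2 + 64*n - 32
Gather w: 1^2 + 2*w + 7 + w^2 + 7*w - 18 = w^2 + 9*w - 10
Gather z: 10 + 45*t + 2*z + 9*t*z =45*t + z*(9*t + 2) + 10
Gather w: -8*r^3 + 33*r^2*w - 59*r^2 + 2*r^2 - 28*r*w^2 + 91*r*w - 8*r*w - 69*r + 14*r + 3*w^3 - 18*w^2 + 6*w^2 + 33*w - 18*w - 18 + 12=-8*r^3 - 57*r^2 - 55*r + 3*w^3 + w^2*(-28*r - 12) + w*(33*r^2 + 83*r + 15) - 6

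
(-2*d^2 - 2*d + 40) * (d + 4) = -2*d^3 - 10*d^2 + 32*d + 160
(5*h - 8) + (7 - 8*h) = -3*h - 1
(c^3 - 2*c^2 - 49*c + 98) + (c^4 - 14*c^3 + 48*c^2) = c^4 - 13*c^3 + 46*c^2 - 49*c + 98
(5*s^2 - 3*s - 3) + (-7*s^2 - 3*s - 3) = -2*s^2 - 6*s - 6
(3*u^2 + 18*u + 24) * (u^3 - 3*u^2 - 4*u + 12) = 3*u^5 + 9*u^4 - 42*u^3 - 108*u^2 + 120*u + 288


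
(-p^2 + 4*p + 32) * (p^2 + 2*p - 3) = -p^4 + 2*p^3 + 43*p^2 + 52*p - 96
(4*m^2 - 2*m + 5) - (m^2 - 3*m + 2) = 3*m^2 + m + 3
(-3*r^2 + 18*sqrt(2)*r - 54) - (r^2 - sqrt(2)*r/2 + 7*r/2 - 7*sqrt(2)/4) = -4*r^2 - 7*r/2 + 37*sqrt(2)*r/2 - 54 + 7*sqrt(2)/4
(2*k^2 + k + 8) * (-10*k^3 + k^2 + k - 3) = -20*k^5 - 8*k^4 - 77*k^3 + 3*k^2 + 5*k - 24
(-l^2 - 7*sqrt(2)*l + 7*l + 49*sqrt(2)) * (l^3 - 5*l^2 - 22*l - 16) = -l^5 - 7*sqrt(2)*l^4 + 12*l^4 - 13*l^3 + 84*sqrt(2)*l^3 - 138*l^2 - 91*sqrt(2)*l^2 - 966*sqrt(2)*l - 112*l - 784*sqrt(2)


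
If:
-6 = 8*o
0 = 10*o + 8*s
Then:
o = -3/4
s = 15/16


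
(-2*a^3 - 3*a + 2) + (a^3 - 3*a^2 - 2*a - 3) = -a^3 - 3*a^2 - 5*a - 1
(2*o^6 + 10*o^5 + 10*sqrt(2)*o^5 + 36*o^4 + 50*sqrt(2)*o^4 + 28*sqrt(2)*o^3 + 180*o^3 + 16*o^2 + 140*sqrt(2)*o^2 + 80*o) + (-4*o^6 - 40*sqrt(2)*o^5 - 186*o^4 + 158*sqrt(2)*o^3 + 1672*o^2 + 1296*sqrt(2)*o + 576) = -2*o^6 - 30*sqrt(2)*o^5 + 10*o^5 - 150*o^4 + 50*sqrt(2)*o^4 + 180*o^3 + 186*sqrt(2)*o^3 + 140*sqrt(2)*o^2 + 1688*o^2 + 80*o + 1296*sqrt(2)*o + 576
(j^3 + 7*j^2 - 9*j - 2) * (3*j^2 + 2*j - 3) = 3*j^5 + 23*j^4 - 16*j^3 - 45*j^2 + 23*j + 6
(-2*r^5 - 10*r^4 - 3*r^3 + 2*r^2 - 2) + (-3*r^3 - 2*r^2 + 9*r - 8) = -2*r^5 - 10*r^4 - 6*r^3 + 9*r - 10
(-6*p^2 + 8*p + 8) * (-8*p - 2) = 48*p^3 - 52*p^2 - 80*p - 16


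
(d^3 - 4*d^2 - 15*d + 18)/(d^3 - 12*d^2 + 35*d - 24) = (d^2 - 3*d - 18)/(d^2 - 11*d + 24)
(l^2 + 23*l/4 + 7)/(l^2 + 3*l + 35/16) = 4*(l + 4)/(4*l + 5)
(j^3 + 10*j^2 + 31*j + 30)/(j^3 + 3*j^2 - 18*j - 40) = (j + 3)/(j - 4)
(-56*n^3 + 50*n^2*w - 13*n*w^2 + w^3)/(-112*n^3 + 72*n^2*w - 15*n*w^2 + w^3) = (-2*n + w)/(-4*n + w)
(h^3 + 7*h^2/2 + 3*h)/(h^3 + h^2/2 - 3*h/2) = (h + 2)/(h - 1)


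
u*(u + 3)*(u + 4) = u^3 + 7*u^2 + 12*u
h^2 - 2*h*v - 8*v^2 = (h - 4*v)*(h + 2*v)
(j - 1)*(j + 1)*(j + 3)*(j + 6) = j^4 + 9*j^3 + 17*j^2 - 9*j - 18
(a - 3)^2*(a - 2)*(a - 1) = a^4 - 9*a^3 + 29*a^2 - 39*a + 18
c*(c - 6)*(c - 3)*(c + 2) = c^4 - 7*c^3 + 36*c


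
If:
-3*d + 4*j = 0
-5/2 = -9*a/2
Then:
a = 5/9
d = 4*j/3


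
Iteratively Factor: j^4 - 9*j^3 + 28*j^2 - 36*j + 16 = (j - 4)*(j^3 - 5*j^2 + 8*j - 4) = (j - 4)*(j - 1)*(j^2 - 4*j + 4) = (j - 4)*(j - 2)*(j - 1)*(j - 2)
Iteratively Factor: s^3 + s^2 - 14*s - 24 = (s + 2)*(s^2 - s - 12) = (s - 4)*(s + 2)*(s + 3)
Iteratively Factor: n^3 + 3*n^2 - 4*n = (n - 1)*(n^2 + 4*n) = n*(n - 1)*(n + 4)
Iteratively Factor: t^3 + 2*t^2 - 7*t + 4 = (t - 1)*(t^2 + 3*t - 4) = (t - 1)*(t + 4)*(t - 1)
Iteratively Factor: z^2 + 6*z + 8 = (z + 4)*(z + 2)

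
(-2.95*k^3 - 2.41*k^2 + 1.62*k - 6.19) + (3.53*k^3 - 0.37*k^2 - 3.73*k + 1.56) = 0.58*k^3 - 2.78*k^2 - 2.11*k - 4.63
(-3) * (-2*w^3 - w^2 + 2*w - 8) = 6*w^3 + 3*w^2 - 6*w + 24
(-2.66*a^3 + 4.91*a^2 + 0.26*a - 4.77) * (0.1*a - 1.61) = -0.266*a^4 + 4.7736*a^3 - 7.8791*a^2 - 0.8956*a + 7.6797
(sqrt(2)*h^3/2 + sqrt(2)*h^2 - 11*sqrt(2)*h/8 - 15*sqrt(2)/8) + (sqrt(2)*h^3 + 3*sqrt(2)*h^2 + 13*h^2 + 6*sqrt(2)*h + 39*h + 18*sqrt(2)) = 3*sqrt(2)*h^3/2 + 4*sqrt(2)*h^2 + 13*h^2 + 37*sqrt(2)*h/8 + 39*h + 129*sqrt(2)/8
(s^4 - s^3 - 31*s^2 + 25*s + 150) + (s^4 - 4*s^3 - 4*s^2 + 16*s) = 2*s^4 - 5*s^3 - 35*s^2 + 41*s + 150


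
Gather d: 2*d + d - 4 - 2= 3*d - 6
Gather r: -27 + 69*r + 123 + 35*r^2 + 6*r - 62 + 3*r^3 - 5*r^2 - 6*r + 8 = 3*r^3 + 30*r^2 + 69*r + 42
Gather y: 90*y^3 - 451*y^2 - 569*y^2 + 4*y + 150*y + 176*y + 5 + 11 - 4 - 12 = 90*y^3 - 1020*y^2 + 330*y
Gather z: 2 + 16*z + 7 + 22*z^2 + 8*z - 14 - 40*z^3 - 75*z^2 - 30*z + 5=-40*z^3 - 53*z^2 - 6*z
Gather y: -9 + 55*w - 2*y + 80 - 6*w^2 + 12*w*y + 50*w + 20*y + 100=-6*w^2 + 105*w + y*(12*w + 18) + 171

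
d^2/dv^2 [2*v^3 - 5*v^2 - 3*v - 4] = 12*v - 10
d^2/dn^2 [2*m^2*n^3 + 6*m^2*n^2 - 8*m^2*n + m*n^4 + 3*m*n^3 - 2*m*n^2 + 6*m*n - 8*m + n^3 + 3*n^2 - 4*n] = 12*m^2*n + 12*m^2 + 12*m*n^2 + 18*m*n - 4*m + 6*n + 6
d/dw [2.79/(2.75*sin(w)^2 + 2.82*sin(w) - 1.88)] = -(15.345*sin(w) + 7.8678)*cos(w)/(2.75*sin(w)^2 + 2.82*sin(w) - 1.88)^2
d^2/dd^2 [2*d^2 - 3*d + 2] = 4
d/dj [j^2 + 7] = 2*j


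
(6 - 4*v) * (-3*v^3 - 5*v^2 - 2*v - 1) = 12*v^4 + 2*v^3 - 22*v^2 - 8*v - 6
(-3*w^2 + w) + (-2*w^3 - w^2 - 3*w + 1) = -2*w^3 - 4*w^2 - 2*w + 1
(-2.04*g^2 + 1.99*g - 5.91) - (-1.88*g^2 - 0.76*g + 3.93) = -0.16*g^2 + 2.75*g - 9.84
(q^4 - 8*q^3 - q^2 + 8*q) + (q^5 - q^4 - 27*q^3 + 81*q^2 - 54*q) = q^5 - 35*q^3 + 80*q^2 - 46*q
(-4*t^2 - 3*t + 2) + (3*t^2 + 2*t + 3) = -t^2 - t + 5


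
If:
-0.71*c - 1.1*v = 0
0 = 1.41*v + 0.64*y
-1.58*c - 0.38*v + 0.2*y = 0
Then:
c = 0.00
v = 0.00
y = 0.00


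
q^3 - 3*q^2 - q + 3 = (q - 3)*(q - 1)*(q + 1)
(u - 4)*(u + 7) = u^2 + 3*u - 28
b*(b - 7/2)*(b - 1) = b^3 - 9*b^2/2 + 7*b/2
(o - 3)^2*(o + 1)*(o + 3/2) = o^4 - 7*o^3/2 - 9*o^2/2 + 27*o/2 + 27/2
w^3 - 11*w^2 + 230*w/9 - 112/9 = (w - 8)*(w - 7/3)*(w - 2/3)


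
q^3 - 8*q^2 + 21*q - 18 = (q - 3)^2*(q - 2)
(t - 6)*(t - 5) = t^2 - 11*t + 30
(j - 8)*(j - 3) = j^2 - 11*j + 24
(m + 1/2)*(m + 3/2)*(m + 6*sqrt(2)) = m^3 + 2*m^2 + 6*sqrt(2)*m^2 + 3*m/4 + 12*sqrt(2)*m + 9*sqrt(2)/2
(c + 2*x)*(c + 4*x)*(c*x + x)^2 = c^4*x^2 + 6*c^3*x^3 + 2*c^3*x^2 + 8*c^2*x^4 + 12*c^2*x^3 + c^2*x^2 + 16*c*x^4 + 6*c*x^3 + 8*x^4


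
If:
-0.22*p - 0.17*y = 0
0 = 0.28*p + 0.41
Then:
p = -1.46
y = 1.89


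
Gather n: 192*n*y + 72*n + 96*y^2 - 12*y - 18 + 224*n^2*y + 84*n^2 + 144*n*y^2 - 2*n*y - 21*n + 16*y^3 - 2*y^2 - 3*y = n^2*(224*y + 84) + n*(144*y^2 + 190*y + 51) + 16*y^3 + 94*y^2 - 15*y - 18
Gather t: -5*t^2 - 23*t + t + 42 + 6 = -5*t^2 - 22*t + 48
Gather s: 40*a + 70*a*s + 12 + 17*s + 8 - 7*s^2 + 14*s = 40*a - 7*s^2 + s*(70*a + 31) + 20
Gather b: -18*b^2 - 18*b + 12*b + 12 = -18*b^2 - 6*b + 12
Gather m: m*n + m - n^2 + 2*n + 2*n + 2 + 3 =m*(n + 1) - n^2 + 4*n + 5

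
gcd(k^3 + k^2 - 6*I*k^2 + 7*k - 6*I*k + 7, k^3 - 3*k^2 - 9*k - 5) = k + 1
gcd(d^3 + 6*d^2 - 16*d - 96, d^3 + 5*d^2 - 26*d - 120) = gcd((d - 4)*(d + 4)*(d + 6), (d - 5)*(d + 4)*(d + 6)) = d^2 + 10*d + 24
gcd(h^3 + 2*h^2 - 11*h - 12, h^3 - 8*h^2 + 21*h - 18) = h - 3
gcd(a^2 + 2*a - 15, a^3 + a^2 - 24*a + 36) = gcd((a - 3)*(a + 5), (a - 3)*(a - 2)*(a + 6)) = a - 3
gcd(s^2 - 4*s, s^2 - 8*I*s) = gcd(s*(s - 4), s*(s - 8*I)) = s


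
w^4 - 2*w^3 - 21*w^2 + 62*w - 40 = (w - 4)*(w - 2)*(w - 1)*(w + 5)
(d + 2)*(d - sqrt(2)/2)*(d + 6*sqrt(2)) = d^3 + 2*d^2 + 11*sqrt(2)*d^2/2 - 6*d + 11*sqrt(2)*d - 12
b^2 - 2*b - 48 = (b - 8)*(b + 6)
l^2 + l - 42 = (l - 6)*(l + 7)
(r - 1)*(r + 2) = r^2 + r - 2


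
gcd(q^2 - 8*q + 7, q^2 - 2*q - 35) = q - 7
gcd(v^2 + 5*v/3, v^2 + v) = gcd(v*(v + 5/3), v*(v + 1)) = v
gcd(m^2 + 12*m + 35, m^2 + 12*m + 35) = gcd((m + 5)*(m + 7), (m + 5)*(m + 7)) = m^2 + 12*m + 35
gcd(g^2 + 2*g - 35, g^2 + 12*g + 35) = g + 7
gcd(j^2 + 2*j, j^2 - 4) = j + 2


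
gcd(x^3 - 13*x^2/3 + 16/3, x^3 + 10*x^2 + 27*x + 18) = x + 1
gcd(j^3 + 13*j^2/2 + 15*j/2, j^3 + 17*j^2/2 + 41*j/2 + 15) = j^2 + 13*j/2 + 15/2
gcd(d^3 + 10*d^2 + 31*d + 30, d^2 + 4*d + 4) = d + 2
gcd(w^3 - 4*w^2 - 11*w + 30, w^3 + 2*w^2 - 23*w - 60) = w^2 - 2*w - 15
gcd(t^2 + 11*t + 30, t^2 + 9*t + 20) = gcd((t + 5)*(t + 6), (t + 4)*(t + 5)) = t + 5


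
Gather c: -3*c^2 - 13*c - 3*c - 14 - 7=-3*c^2 - 16*c - 21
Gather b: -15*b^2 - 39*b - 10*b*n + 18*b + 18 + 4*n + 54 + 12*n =-15*b^2 + b*(-10*n - 21) + 16*n + 72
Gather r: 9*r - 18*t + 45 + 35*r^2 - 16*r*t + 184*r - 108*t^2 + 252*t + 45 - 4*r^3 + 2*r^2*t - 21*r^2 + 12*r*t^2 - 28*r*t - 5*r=-4*r^3 + r^2*(2*t + 14) + r*(12*t^2 - 44*t + 188) - 108*t^2 + 234*t + 90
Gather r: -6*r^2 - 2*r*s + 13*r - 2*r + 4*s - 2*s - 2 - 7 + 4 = -6*r^2 + r*(11 - 2*s) + 2*s - 5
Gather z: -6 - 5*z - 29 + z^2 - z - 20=z^2 - 6*z - 55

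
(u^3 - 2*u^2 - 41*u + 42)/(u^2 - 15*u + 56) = (u^2 + 5*u - 6)/(u - 8)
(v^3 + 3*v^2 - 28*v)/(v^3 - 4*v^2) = (v + 7)/v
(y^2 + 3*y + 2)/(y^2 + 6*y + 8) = (y + 1)/(y + 4)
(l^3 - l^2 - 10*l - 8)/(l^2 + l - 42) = (l^3 - l^2 - 10*l - 8)/(l^2 + l - 42)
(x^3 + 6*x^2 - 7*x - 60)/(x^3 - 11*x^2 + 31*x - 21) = (x^2 + 9*x + 20)/(x^2 - 8*x + 7)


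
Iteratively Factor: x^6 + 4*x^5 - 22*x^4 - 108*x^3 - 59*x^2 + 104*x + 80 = (x + 1)*(x^5 + 3*x^4 - 25*x^3 - 83*x^2 + 24*x + 80) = (x + 1)*(x + 4)*(x^4 - x^3 - 21*x^2 + x + 20) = (x - 5)*(x + 1)*(x + 4)*(x^3 + 4*x^2 - x - 4) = (x - 5)*(x + 1)^2*(x + 4)*(x^2 + 3*x - 4) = (x - 5)*(x - 1)*(x + 1)^2*(x + 4)*(x + 4)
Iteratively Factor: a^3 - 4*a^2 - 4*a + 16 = (a - 4)*(a^2 - 4) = (a - 4)*(a - 2)*(a + 2)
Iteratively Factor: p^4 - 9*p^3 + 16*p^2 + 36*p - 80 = (p - 5)*(p^3 - 4*p^2 - 4*p + 16) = (p - 5)*(p + 2)*(p^2 - 6*p + 8) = (p - 5)*(p - 4)*(p + 2)*(p - 2)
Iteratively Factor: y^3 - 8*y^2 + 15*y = (y - 5)*(y^2 - 3*y) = y*(y - 5)*(y - 3)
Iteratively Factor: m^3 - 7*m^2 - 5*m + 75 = (m - 5)*(m^2 - 2*m - 15) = (m - 5)^2*(m + 3)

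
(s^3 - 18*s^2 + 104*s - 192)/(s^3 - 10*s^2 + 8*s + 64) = (s - 6)/(s + 2)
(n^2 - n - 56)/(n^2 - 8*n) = (n + 7)/n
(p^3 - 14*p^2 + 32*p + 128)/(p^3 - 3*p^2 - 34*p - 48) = (p - 8)/(p + 3)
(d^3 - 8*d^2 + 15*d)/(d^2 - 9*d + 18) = d*(d - 5)/(d - 6)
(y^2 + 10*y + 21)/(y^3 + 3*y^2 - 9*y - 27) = (y + 7)/(y^2 - 9)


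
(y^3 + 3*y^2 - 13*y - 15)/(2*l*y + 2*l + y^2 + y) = (y^2 + 2*y - 15)/(2*l + y)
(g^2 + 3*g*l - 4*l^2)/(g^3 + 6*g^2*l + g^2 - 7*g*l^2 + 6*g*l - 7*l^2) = (g + 4*l)/(g^2 + 7*g*l + g + 7*l)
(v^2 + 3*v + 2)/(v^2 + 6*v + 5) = (v + 2)/(v + 5)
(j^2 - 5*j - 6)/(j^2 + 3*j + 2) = (j - 6)/(j + 2)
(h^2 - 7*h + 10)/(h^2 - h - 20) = (h - 2)/(h + 4)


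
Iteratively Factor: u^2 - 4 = (u + 2)*(u - 2)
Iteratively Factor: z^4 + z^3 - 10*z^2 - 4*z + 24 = (z + 3)*(z^3 - 2*z^2 - 4*z + 8) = (z + 2)*(z + 3)*(z^2 - 4*z + 4) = (z - 2)*(z + 2)*(z + 3)*(z - 2)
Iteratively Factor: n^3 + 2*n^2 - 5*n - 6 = (n - 2)*(n^2 + 4*n + 3) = (n - 2)*(n + 1)*(n + 3)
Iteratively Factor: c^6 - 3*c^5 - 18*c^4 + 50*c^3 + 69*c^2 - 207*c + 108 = (c - 1)*(c^5 - 2*c^4 - 20*c^3 + 30*c^2 + 99*c - 108) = (c - 4)*(c - 1)*(c^4 + 2*c^3 - 12*c^2 - 18*c + 27) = (c - 4)*(c - 1)*(c + 3)*(c^3 - c^2 - 9*c + 9) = (c - 4)*(c - 1)^2*(c + 3)*(c^2 - 9) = (c - 4)*(c - 3)*(c - 1)^2*(c + 3)*(c + 3)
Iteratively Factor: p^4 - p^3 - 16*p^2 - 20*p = (p + 2)*(p^3 - 3*p^2 - 10*p) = (p - 5)*(p + 2)*(p^2 + 2*p) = p*(p - 5)*(p + 2)*(p + 2)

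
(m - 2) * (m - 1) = m^2 - 3*m + 2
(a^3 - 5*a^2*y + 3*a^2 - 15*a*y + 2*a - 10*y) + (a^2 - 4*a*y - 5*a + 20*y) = a^3 - 5*a^2*y + 4*a^2 - 19*a*y - 3*a + 10*y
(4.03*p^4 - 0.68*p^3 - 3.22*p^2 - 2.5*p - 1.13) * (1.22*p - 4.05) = 4.9166*p^5 - 17.1511*p^4 - 1.1744*p^3 + 9.991*p^2 + 8.7464*p + 4.5765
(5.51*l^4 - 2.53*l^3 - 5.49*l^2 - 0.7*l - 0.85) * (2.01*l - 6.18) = 11.0751*l^5 - 39.1371*l^4 + 4.6005*l^3 + 32.5212*l^2 + 2.6175*l + 5.253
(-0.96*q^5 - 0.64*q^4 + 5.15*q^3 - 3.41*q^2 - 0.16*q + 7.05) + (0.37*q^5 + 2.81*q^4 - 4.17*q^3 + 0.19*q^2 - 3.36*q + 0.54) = -0.59*q^5 + 2.17*q^4 + 0.98*q^3 - 3.22*q^2 - 3.52*q + 7.59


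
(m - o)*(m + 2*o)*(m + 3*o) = m^3 + 4*m^2*o + m*o^2 - 6*o^3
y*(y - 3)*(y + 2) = y^3 - y^2 - 6*y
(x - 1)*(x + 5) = x^2 + 4*x - 5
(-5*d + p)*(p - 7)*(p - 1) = -5*d*p^2 + 40*d*p - 35*d + p^3 - 8*p^2 + 7*p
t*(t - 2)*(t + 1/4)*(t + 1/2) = t^4 - 5*t^3/4 - 11*t^2/8 - t/4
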